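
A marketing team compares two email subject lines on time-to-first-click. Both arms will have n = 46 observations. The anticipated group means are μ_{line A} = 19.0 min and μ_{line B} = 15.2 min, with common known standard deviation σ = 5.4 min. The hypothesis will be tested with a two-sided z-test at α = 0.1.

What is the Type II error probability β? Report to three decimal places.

β ≈ 0.042

Standardized effect: d = |μ_{line A} − μ_{line B}| / σ = |19.0 − 15.2| / 5.4 = 0.7037
Noncentrality parameter: λ = d·√(n/2) = 0.7037 × √(46/2) = 3.3748
Critical value for a two-sided test at α = 0.1: z_{α/2} = 1.645.
Power = Φ(λ − 1.645) + Φ(−λ − 1.645) = Φ(1.730) + Φ(-5.020) = 0.9582 + 0.0000 = 0.9582.
Type II error: β = 1 − power = 1 − 0.9582 = 0.0418.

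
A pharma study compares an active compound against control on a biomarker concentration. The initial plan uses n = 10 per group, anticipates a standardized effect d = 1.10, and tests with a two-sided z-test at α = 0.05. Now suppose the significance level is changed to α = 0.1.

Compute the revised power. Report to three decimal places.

δ = d·√(n/2) = 1.10 × √(10/2) = 2.4597 (unchanged). New critical value: z_{0.05} = 1.645.
Revised power = Φ(δ − 1.645) + Φ(−δ − 1.645) = Φ(0.815) + Φ(-4.105) = 0.7924 + 0.0000 = 0.7924.

Power ≈ 0.792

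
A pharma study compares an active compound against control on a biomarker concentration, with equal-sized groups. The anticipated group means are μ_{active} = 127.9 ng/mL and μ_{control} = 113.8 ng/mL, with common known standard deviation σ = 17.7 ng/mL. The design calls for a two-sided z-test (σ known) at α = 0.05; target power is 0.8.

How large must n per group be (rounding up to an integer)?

Standardized effect: d = |μ_{active} − μ_{control}| / σ = |127.9 − 113.8| / 17.7 = 0.7966
For power 0.8 need Φ(δ − z_{0.025}) = 0.8, so δ = z_{0.025} + z_{0.20} = 1.960 + 0.842 = 2.802.
(Ignoring the negligible lower-tail rejection probability gives the usual closed-form inversion.)
δ = d·√(n/2) ⇒ n = 2(δ/d)² = 2 × (2.802 / 0.7966)² = 24.74.
Rounding up, n = 25 per group.

n = 25 per group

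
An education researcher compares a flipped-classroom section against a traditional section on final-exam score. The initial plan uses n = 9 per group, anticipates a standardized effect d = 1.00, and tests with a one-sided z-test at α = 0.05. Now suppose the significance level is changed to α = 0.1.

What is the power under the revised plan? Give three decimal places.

δ = d·√(n/2) = 1.00 × √(9/2) = 2.1213 (unchanged). New critical value: z_{0.1} = 1.282.
Revised power = P(Z > 1.282 − δ) = Φ(0.840) = 0.7995.

Power ≈ 0.799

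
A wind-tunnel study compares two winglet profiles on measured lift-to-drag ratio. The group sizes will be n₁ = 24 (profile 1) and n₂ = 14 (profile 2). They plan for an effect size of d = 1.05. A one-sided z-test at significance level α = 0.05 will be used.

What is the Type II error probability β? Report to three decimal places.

β ≈ 0.070

Noncentrality parameter: λ = d / √(1/n₁ + 1/n₂) = 1.05 / √(1/24 + 1/14) = 3.1222
One-sided α = 0.05 → critical value z_{0.05} = 1.645.
Power = Φ(λ − 1.645) = Φ(1.477) = 0.9302.
Type II error: β = 1 − power = 1 − 0.9302 = 0.0698.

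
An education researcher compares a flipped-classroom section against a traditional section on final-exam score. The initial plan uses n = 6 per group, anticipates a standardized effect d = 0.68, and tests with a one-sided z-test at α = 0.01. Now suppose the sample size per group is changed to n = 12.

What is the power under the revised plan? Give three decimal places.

With n = 12 per group: δ = d·√(n/2) = 0.68 × √(12/2) = 1.6657. Critical value z_{0.01} = 2.326.
Revised power = P(Z > 2.326 − δ) = Φ(-0.661) = 0.2544.

Power ≈ 0.254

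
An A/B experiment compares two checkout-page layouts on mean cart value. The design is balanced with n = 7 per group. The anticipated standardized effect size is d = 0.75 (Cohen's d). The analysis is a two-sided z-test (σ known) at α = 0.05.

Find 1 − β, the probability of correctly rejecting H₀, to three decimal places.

Power ≈ 0.289

Noncentrality parameter: δ = d·√(n/2) = 0.75 × √(7/2) = 1.4031
Two-sided α = 0.05 → critical value z_{0.025} = 1.960.
Power = Φ(δ − 1.960) + Φ(−δ − 1.960) = Φ(-0.557) + Φ(-3.363) = 0.2888 + 0.0004 = 0.2892.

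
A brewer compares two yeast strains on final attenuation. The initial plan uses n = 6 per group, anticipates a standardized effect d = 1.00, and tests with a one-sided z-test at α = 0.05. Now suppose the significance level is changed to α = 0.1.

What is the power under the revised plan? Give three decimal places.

Power ≈ 0.674

δ = d·√(n/2) = 1.00 × √(6/2) = 1.7321 (unchanged). New critical value: z_{0.1} = 1.282.
Revised power = P(Z > 1.282 − δ) = Φ(0.450) = 0.6738.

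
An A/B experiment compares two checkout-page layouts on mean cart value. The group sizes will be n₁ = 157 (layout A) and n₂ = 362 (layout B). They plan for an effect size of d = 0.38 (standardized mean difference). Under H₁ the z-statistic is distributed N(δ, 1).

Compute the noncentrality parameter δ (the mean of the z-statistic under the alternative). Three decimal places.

δ ≈ 3.977

The noncentrality parameter scales effect size by the design's sample-size factor: δ = d / √(1/n₁ + 1/n₂) = 0.38 / √(1/157 + 1/362) = 3.9765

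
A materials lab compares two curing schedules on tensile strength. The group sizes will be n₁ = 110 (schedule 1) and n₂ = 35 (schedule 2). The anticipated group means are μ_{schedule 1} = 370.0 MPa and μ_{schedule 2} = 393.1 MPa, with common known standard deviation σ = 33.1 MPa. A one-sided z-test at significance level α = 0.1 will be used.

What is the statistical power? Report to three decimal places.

Power ≈ 0.990

Standardized effect: d = |μ_{schedule 1} − μ_{schedule 2}| / σ = |370.0 − 393.1| / 33.1 = 0.6979
Noncentrality parameter: δ = d / √(1/n₁ + 1/n₂) = 0.6979 / √(1/110 + 1/35) = 3.5961
Critical value for a one-sided test at α = 0.1: z_α = 1.282.
Power = P(Z > 1.282 − δ) = Φ(2.315) = 0.9897.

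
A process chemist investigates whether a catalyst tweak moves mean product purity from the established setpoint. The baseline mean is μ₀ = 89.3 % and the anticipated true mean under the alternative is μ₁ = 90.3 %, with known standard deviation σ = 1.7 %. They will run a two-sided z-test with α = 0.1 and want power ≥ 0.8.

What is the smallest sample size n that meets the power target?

Standardized effect: d = |μ₁ − μ₀| / σ = |90.3 − 89.3| / 1.7 = 0.5882
For power 0.8 need Φ(δ − z_{0.05}) = 0.8, so δ = z_{0.05} + z_{0.20} = 1.645 + 0.842 = 2.486.
(Ignoring the negligible lower-tail rejection probability gives the usual closed-form inversion.)
δ = d·√n ⇒ n = (δ/d)² = (2.486 / 0.5882)² = 17.87.
Round up to the next whole unit.

n = 18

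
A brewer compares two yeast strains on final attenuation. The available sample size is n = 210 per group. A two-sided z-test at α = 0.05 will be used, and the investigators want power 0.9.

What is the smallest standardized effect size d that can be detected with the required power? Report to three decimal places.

Required noncentrality: δ = z_{0.025} + z_{0.10} = 1.960 + 1.282 = 3.242.
(Lower-tail contribution to power is negligible for δ > 0.)
δ = d·√(n/2) ⇒ d = δ/√(n/2) = 3.242/√(210/2) = 0.3163.

d ≈ 0.316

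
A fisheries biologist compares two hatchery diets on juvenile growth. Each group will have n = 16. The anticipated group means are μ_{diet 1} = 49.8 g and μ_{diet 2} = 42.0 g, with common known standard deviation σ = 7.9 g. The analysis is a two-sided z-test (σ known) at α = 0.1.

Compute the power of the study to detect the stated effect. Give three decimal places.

Power ≈ 0.874

Standardized effect: d = |μ_{diet 1} − μ_{diet 2}| / σ = |49.8 − 42.0| / 7.9 = 0.9873
Noncentrality parameter: δ = d·√(n/2) = 0.9873 × √(16/2) = 2.7926
Critical value for a two-sided test at α = 0.1: z_{α/2} = 1.645.
Power = Φ(δ − 1.645) + Φ(−δ − 1.645) = Φ(1.148) + Φ(-4.437) = 0.8745 + 0.0000 = 0.8745.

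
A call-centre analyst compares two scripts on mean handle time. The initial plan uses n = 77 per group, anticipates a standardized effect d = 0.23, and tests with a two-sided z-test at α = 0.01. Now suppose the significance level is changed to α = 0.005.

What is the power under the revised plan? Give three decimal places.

Power ≈ 0.084

δ = d·√(n/2) = 0.23 × √(77/2) = 1.4271 (unchanged). New critical value: z_{0.0025} = 2.807.
Revised power = Φ(δ − 2.807) + Φ(−δ − 2.807) = Φ(-1.380) + Φ(-4.234) = 0.0838 + 0.0000 = 0.0838.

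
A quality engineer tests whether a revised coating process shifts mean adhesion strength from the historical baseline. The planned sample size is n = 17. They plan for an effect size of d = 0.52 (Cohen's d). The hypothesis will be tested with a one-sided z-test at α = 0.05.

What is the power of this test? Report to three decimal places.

Noncentrality parameter: δ = d·√n = 0.52 × √17 = 2.1440
Critical value for a one-sided test at α = 0.05: z_α = 1.645.
Power = P(Z > 1.645 − δ) = Φ(0.499) = 0.6912.

Power ≈ 0.691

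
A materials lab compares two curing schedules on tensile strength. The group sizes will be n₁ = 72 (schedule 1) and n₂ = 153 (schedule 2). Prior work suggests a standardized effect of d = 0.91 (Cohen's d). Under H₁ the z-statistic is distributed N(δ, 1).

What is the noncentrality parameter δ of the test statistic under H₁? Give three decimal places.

δ = d / √(1/n₁ + 1/n₂) = 0.91 / √(1/72 + 1/153) = 6.3674

δ ≈ 6.367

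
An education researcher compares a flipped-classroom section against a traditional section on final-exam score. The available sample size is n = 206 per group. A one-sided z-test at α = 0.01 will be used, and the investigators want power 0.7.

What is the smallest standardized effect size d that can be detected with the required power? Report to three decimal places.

Required noncentrality: δ = z_{0.01} + z_{0.30} = 2.326 + 0.524 = 2.851.
δ = d·√(n/2) ⇒ d = δ/√(n/2) = 2.851/√(206/2) = 0.2809.

d ≈ 0.281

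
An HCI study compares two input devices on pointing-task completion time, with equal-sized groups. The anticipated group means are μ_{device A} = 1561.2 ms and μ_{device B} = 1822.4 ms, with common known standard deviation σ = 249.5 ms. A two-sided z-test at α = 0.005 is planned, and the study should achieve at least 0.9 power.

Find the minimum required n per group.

n = 31 per group

Standardized effect: d = |μ_{device A} − μ_{device B}| / σ = |1561.2 − 1822.4| / 249.5 = 1.0469
Set Φ(δ − 2.807) = 0.9; then δ − 2.807 = Φ⁻¹(0.9) = 1.282, giving δ = 4.089.
(For δ > 0 the lower-tail rejection region contributes negligibly to power, so the one-term inversion is standard.)
δ = d·√(n/2) ⇒ n = 2(δ/d)² = 2 × (4.089 / 1.0469)² = 30.50.
Rounding up, n = 31 per group.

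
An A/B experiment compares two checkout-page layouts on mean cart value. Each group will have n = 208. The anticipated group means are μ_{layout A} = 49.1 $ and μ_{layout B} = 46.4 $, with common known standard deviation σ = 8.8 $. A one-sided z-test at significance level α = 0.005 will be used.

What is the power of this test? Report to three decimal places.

Power ≈ 0.710

Standardized effect: d = |μ_{layout A} − μ_{layout B}| / σ = |49.1 − 46.4| / 8.8 = 0.3068
Noncentrality parameter: δ = d·√(n/2) = 0.3068 × √(208/2) = 3.1289
Critical value for a one-sided test at α = 0.005: z_α = 2.576.
Power = P(Z > 2.576 − δ) = Φ(0.553) = 0.7099.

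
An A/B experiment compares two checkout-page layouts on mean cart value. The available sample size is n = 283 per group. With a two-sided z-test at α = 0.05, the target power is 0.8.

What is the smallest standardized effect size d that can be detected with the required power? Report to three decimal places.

Required noncentrality: δ = z_{0.025} + z_{0.20} = 1.960 + 0.842 = 2.802.
(Lower-tail contribution to power is negligible for δ > 0.)
δ = d·√(n/2) ⇒ d = δ/√(n/2) = 2.802/√(283/2) = 0.2355.

d ≈ 0.236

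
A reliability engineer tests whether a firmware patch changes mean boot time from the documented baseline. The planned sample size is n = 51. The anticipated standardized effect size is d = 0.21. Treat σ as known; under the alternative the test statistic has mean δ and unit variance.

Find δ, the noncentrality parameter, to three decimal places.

δ ≈ 1.500

The noncentrality parameter scales effect size by the design's sample-size factor: δ = d·√n = 0.21 × √51 = 1.4997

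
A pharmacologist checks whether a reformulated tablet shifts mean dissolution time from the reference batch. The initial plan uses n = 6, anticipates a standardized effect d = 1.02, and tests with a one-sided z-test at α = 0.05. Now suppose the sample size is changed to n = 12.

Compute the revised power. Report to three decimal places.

With n = 12: δ = d·√n = 1.02 × √12 = 3.5334. Critical value z_{0.05} = 1.645.
Revised power = P(Z > 1.645 − δ) = Φ(1.889) = 0.9705.

Power ≈ 0.971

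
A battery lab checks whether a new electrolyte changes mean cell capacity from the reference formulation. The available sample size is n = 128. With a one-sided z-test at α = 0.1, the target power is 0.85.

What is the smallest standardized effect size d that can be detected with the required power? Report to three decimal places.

d ≈ 0.205

Need Φ(δ − 1.282) = 0.85, so δ = 1.282 + 1.036 = 2.318.
δ = d·√n ⇒ d = δ/√n = 2.318/√128 = 0.2049.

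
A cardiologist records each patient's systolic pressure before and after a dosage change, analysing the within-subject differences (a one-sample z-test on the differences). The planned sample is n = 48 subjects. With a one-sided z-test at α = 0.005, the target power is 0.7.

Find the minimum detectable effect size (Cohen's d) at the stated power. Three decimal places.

d ≈ 0.447

Required noncentrality: δ = z_{0.005} + z_{0.30} = 2.576 + 0.524 = 3.100.
δ = d·√n ⇒ d = δ/√n = 3.100/√48 = 0.4475.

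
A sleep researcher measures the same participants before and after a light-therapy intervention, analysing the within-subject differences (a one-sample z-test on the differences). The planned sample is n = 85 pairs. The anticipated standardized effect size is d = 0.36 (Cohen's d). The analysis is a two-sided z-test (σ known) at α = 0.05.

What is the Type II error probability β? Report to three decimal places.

β ≈ 0.087

Noncentrality parameter: δ = d·√n = 0.36 × √85 = 3.3190
Critical value for a two-sided test at α = 0.05: z_{α/2} = 1.960.
Power = Φ(δ − 1.960) + Φ(−δ − 1.960) = Φ(1.359) + Φ(-5.279) = 0.9129 + 0.0000 = 0.9129.
Type II error: β = 1 − power = 1 − 0.9129 = 0.0871.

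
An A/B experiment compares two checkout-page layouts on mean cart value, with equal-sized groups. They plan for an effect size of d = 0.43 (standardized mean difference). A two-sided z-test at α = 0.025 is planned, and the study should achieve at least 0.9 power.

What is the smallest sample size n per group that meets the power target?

For power 0.9 need Φ(δ − z_{0.0125}) = 0.9, so δ = z_{0.0125} + z_{0.10} = 2.241 + 1.282 = 3.523.
(Ignoring the negligible lower-tail rejection probability gives the usual closed-form inversion.)
δ = d·√(n/2) ⇒ n = 2(δ/d)² = 2 × (3.523 / 0.43)² = 134.25.
Rounding up, n = 135 per group.

n = 135 per group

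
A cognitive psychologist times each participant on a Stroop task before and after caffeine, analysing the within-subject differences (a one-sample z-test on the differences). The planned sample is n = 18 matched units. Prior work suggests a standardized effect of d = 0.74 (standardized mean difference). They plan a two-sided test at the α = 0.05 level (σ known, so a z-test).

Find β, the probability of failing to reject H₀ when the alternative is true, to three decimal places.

β ≈ 0.119

Noncentrality parameter: δ = d·√n = 0.74 × √18 = 3.1396
Two-sided α = 0.05 → critical value z_{0.025} = 1.960.
Power = Φ(δ − 1.960) + Φ(−δ − 1.960) = Φ(1.180) + Φ(-5.100) = 0.8809 + 0.0000 = 0.8809.
Type II error: β = 1 − power = 1 − 0.8809 = 0.1191.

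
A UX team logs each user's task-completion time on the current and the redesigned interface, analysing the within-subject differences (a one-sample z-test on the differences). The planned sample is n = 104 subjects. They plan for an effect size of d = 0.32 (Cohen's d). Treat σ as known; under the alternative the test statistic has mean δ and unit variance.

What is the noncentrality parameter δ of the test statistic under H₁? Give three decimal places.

δ ≈ 3.263

The noncentrality parameter scales effect size by the design's sample-size factor: δ = d·√n = 0.32 × √104 = 3.2634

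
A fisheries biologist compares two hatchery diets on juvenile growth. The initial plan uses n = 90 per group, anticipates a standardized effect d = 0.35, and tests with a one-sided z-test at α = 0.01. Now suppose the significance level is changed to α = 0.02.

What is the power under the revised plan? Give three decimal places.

Power ≈ 0.616

δ = d·√(n/2) = 0.35 × √(90/2) = 2.3479 (unchanged). New critical value: z_{0.02} = 2.054.
Revised power = P(Z > 2.054 − δ) = Φ(0.294) = 0.6157.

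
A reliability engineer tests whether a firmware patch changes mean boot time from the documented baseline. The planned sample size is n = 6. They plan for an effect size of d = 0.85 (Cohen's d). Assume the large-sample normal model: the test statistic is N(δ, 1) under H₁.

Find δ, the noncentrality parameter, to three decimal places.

δ = d·√n = 0.85 × √6 = 2.0821

δ ≈ 2.082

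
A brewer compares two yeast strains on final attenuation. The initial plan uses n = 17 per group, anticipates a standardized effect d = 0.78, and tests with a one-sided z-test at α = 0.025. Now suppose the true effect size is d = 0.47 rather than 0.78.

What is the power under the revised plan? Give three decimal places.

Power ≈ 0.278

With d = 0.47: δ = d·√(n/2) = 0.47 × √(17/2) = 1.3703. Critical value z_{0.025} = 1.960.
Revised power = P(Z > 1.960 − δ) = Φ(-0.590) = 0.2777.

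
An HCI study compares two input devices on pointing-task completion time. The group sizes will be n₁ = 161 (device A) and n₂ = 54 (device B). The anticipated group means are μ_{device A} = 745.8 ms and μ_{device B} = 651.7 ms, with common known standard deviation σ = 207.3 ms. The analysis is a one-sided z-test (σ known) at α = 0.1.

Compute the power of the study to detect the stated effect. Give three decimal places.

Standardized effect: d = |μ_{device A} − μ_{device B}| / σ = |745.8 − 651.7| / 207.3 = 0.4539
Noncentrality parameter: δ = d / √(1/n₁ + 1/n₂) = 0.4539 / √(1/161 + 1/54) = 2.8866
One-sided α = 0.1 → critical value z_{0.1} = 1.282.
Power = P(Z > 1.282 − δ) = Φ(1.605) = 0.9458.

Power ≈ 0.946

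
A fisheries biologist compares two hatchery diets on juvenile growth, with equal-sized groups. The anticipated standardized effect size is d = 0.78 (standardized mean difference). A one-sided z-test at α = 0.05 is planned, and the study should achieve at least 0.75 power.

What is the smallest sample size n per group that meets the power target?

For power 0.75 need Φ(δ − z_{0.05}) = 0.75, so δ = z_{0.05} + z_{0.25} = 1.645 + 0.674 = 2.319.
δ = d·√(n/2) ⇒ n = 2(δ/d)² = 2 × (2.319 / 0.78)² = 17.68.
Rounding up, n = 18 per group.

n = 18 per group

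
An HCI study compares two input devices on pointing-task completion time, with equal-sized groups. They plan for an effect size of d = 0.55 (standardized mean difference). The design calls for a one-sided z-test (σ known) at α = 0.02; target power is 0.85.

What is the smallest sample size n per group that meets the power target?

n = 64 per group

Set Φ(δ − 2.054) = 0.85; then δ − 2.054 = Φ⁻¹(0.85) = 1.036, giving δ = 3.090.
δ = d·√(n/2) ⇒ n = 2(δ/d)² = 2 × (3.090 / 0.55)² = 63.14.
Round up to the next whole unit.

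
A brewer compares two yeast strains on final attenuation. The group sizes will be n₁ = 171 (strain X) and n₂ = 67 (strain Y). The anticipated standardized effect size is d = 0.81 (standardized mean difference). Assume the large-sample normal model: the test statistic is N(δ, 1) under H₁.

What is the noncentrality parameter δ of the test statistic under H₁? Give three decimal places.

δ ≈ 5.620

δ = d / √(1/n₁ + 1/n₂) = 0.81 / √(1/171 + 1/67) = 5.6199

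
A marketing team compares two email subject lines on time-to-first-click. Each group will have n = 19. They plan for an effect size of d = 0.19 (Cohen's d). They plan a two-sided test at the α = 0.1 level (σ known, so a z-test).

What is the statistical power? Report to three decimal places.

Power ≈ 0.158

Noncentrality parameter: δ = d·√(n/2) = 0.19 × √(19/2) = 0.5856
Two-sided α = 0.1 → critical value z_{0.05} = 1.645.
Power = Φ(δ − 1.645) + Φ(−δ − 1.645) = Φ(-1.059) + Φ(-2.230) = 0.1447 + 0.0129 = 0.1576.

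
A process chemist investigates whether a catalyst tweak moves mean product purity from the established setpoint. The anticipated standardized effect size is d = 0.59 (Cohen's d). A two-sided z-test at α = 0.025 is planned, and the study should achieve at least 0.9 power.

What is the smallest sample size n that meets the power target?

n = 36

Set Φ(δ − 2.241) = 0.9; then δ − 2.241 = Φ⁻¹(0.9) = 1.282, giving δ = 3.523.
(The Φ(−δ − z_{α/2}) term is vanishingly small for δ > 0 and is dropped in the standard sample-size formula.)
δ = d·√n ⇒ n = (δ/d)² = (3.523 / 0.59)² = 35.65.
Round up to the next whole unit.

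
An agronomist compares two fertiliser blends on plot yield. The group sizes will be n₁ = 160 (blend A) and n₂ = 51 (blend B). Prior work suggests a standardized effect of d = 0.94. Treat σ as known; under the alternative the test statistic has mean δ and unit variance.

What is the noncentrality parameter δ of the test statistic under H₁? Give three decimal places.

δ = d / √(1/n₁ + 1/n₂) = 0.94 / √(1/160 + 1/51) = 5.8456

δ ≈ 5.846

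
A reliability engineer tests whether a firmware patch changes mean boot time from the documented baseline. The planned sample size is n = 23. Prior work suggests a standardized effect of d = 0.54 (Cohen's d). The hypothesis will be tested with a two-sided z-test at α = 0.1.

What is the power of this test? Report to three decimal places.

Power ≈ 0.828

Noncentrality parameter: λ = d·√n = 0.54 × √23 = 2.5897
Critical value for a two-sided test at α = 0.1: z_{α/2} = 1.645.
Power = Φ(λ − 1.645) + Φ(−λ − 1.645) = Φ(0.945) + Φ(-4.235) = 0.8276 + 0.0000 = 0.8277.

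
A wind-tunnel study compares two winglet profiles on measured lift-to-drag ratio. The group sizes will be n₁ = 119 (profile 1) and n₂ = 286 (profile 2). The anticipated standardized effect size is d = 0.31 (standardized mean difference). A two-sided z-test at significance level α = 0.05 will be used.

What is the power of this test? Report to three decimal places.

Noncentrality parameter: δ = d / √(1/n₁ + 1/n₂) = 0.31 / √(1/119 + 1/286) = 2.8418
Two-sided α = 0.05 → critical value z_{0.025} = 1.960.
Power = Φ(δ − 1.960) + Φ(−δ − 1.960) = Φ(0.882) + Φ(-4.802) = 0.8111 + 0.0000 = 0.8111.

Power ≈ 0.811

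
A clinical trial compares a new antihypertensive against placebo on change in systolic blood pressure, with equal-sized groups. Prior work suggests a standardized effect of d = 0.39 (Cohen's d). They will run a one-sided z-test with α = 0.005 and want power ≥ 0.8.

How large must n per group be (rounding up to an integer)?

n = 154 per group

For power 0.8 need Φ(δ − z_{0.005}) = 0.8, so δ = z_{0.005} + z_{0.20} = 2.576 + 0.842 = 3.417.
δ = d·√(n/2) ⇒ n = 2(δ/d)² = 2 × (3.417 / 0.39)² = 153.57.
Round up to the next whole unit.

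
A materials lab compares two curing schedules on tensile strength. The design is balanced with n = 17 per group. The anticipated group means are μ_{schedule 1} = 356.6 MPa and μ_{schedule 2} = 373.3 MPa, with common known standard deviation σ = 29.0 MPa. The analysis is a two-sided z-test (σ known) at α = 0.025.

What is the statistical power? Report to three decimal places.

Power ≈ 0.287

Standardized effect: d = |μ_{schedule 1} − μ_{schedule 2}| / σ = |356.6 − 373.3| / 29.0 = 0.5759
Noncentrality parameter: δ = d·√(n/2) = 0.5759 × √(17/2) = 1.6789
Two-sided α = 0.025 → critical value z_{0.0125} = 2.241.
Power = Φ(δ − 2.241) + Φ(−δ − 2.241) = Φ(-0.562) + Φ(-3.920) = 0.2869 + 0.0000 = 0.2869.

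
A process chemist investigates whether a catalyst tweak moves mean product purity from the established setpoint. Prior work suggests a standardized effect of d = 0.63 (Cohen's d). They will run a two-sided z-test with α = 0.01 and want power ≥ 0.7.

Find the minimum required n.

Set Φ(δ − 2.576) = 0.7; then δ − 2.576 = Φ⁻¹(0.7) = 0.524, giving δ = 3.100.
(The Φ(−δ − z_{α/2}) term is vanishingly small for δ > 0 and is dropped in the standard sample-size formula.)
δ = d·√n ⇒ n = (δ/d)² = (3.100 / 0.63)² = 24.22.
Round up to the next whole unit.

n = 25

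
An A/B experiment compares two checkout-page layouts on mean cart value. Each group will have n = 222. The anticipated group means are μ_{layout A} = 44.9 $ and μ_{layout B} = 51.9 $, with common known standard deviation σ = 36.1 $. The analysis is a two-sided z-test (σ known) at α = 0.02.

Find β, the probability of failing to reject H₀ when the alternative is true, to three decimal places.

β ≈ 0.612

Standardized effect: d = |μ_{layout A} − μ_{layout B}| / σ = |44.9 − 51.9| / 36.1 = 0.1939
Noncentrality parameter: λ = d·√(n/2) = 0.1939 × √(222/2) = 2.0429
Two-sided α = 0.02 → critical value z_{0.01} = 2.326.
Power = Φ(λ − 2.326) + Φ(−λ − 2.326) = Φ(-0.283) + Φ(-4.369) = 0.3884 + 0.0000 = 0.3884.
Type II error: β = 1 − power = 1 − 0.3884 = 0.6116.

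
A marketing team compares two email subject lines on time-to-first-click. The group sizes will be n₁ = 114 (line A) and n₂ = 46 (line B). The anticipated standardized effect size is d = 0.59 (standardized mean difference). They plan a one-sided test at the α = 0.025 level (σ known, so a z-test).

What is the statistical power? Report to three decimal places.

Noncentrality parameter: δ = d / √(1/n₁ + 1/n₂) = 0.59 / √(1/114 + 1/46) = 3.3777
One-sided α = 0.025 → critical value z_{0.025} = 1.960.
Power = Φ(δ − 1.960) = Φ(1.418) = 0.9219.

Power ≈ 0.922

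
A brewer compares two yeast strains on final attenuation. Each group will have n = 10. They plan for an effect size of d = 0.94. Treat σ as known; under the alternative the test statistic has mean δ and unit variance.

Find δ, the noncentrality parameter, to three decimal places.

δ ≈ 2.102

δ = d·√(n/2) = 0.94 × √(10/2) = 2.1019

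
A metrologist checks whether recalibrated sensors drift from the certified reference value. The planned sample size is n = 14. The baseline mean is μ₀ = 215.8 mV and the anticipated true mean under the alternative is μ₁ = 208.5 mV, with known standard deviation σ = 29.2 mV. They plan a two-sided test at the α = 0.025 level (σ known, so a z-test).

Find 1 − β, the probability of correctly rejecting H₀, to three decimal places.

Power ≈ 0.097

Standardized effect: d = |μ₁ − μ₀| / σ = |208.5 − 215.8| / 29.2 = 0.2500
Noncentrality parameter: δ = d·√n = 0.2500 × √14 = 0.9354
Two-sided α = 0.025 → critical value z_{0.0125} = 2.241.
Power = Φ(δ − 2.241) + Φ(−δ − 2.241) = Φ(-1.306) + Φ(-3.177) = 0.0958 + 0.0007 = 0.0965.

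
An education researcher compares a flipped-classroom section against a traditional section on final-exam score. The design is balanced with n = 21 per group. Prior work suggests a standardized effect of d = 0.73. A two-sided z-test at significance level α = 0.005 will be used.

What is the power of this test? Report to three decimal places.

Power ≈ 0.329

Noncentrality parameter: δ = d·√(n/2) = 0.73 × √(21/2) = 2.3655
Two-sided α = 0.005 → critical value z_{0.0025} = 2.807.
Power = Φ(δ − 2.807) + Φ(−δ − 2.807) = Φ(-0.442) + Φ(-5.173) = 0.3294 + 0.0000 = 0.3294.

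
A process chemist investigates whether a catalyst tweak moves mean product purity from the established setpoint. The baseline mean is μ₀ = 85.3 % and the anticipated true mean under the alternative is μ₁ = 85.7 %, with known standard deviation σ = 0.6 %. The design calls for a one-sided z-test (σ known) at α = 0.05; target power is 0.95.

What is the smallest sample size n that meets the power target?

Standardized effect: d = |μ₁ − μ₀| / σ = |85.7 − 85.3| / 0.6 = 0.6667
For power 0.95 need Φ(δ − z_{0.05}) = 0.95, so δ = z_{0.05} + z_{0.05} = 1.645 + 1.645 = 3.290.
δ = d·√n ⇒ n = (δ/d)² = (3.290 / 0.6667)² = 24.35.
Round up to the next whole unit.

n = 25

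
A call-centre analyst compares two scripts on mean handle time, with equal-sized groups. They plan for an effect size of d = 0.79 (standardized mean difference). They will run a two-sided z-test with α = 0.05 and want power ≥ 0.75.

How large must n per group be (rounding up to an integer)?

n = 23 per group

Set Φ(δ − 1.960) = 0.75; then δ − 1.960 = Φ⁻¹(0.75) = 0.674, giving δ = 2.634.
(Ignoring the negligible lower-tail rejection probability gives the usual closed-form inversion.)
δ = d·√(n/2) ⇒ n = 2(δ/d)² = 2 × (2.634 / 0.79)² = 22.24.
Round up to the next whole unit.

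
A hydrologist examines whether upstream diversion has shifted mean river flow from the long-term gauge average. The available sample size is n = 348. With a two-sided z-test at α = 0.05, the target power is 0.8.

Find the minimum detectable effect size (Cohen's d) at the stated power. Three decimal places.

d ≈ 0.150

Need Φ(δ − 1.960) = 0.8, so δ = 1.960 + 0.842 = 2.802.
(Lower-tail contribution to power is negligible for δ > 0.)
δ = d·√n ⇒ d = δ/√n = 2.802/√348 = 0.1502.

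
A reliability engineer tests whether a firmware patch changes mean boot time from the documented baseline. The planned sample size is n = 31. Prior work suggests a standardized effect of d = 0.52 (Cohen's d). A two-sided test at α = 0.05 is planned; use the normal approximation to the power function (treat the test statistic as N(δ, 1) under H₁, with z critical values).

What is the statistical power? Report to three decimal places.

Power ≈ 0.825

Noncentrality parameter: δ = d·√n = 0.52 × √31 = 2.8952
Two-sided α = 0.05 → critical value z_{0.025} = 1.960.
Power = Φ(δ − 1.960) + Φ(−δ − 1.960) = Φ(0.935) + Φ(-4.855) = 0.8252 + 0.0000 = 0.8252.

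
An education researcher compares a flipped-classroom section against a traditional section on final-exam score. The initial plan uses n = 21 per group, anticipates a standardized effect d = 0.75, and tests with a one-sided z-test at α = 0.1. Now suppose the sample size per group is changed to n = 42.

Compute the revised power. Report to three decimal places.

With n = 42 per group: δ = d·√(n/2) = 0.75 × √(42/2) = 3.4369. Critical value z_{0.1} = 1.282.
Revised power = P(Z > 1.282 − δ) = Φ(2.155) = 0.9844.

Power ≈ 0.984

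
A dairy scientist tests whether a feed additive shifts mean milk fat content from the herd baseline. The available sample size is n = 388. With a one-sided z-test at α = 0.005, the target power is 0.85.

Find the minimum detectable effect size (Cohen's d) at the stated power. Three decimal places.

Required noncentrality: δ = z_{0.005} + z_{0.15} = 2.576 + 1.036 = 3.612.
δ = d·√n ⇒ d = δ/√n = 3.612/√388 = 0.1834.

d ≈ 0.183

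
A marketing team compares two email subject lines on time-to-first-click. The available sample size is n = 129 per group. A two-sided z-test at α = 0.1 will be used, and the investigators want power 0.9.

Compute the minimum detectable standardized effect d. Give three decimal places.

d ≈ 0.364

Need Φ(δ − 1.645) = 0.9, so δ = 1.645 + 1.282 = 2.926.
(The second rejection-region term Φ(−δ − z_{α/2}) is negligible and dropped.)
δ = d·√(n/2) ⇒ d = δ/√(n/2) = 2.926/√(129/2) = 0.3644.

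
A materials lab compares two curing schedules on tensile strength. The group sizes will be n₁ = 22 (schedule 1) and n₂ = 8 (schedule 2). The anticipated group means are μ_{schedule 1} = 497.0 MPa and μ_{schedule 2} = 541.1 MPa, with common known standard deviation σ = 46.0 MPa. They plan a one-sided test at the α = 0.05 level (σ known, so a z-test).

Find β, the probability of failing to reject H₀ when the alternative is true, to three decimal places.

β ≈ 0.249

Standardized effect: d = |μ_{schedule 1} − μ_{schedule 2}| / σ = |497.0 − 541.1| / 46.0 = 0.9587
Noncentrality parameter: δ = d / √(1/n₁ + 1/n₂) = 0.9587 / √(1/22 + 1/8) = 2.3221
One-sided α = 0.05 → critical value z_{0.05} = 1.645.
Power = Φ(δ − 1.645) = Φ(0.677) = 0.7509.
Type II error: β = 1 − power = 1 − 0.7509 = 0.2491.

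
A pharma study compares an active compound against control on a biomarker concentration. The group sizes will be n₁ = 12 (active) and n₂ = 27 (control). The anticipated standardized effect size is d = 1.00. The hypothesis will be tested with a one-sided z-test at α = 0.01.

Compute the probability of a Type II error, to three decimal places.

β ≈ 0.289

Noncentrality parameter: δ = d / √(1/n₁ + 1/n₂) = 1.00 / √(1/12 + 1/27) = 2.8823
Critical value for a one-sided test at α = 0.01: z_α = 2.326.
Power = Φ(δ − 2.326) = Φ(0.556) = 0.7109.
Type II error: β = 1 − power = 1 − 0.7109 = 0.2891.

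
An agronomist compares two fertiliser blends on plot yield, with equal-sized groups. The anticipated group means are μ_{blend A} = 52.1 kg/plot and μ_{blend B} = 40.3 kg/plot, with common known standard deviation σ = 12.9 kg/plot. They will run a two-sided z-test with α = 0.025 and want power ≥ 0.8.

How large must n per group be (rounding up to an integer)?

n = 23 per group

Standardized effect: d = |μ_{blend A} − μ_{blend B}| / σ = |52.1 − 40.3| / 12.9 = 0.9147
Set Φ(δ − 2.241) = 0.8; then δ − 2.241 = Φ⁻¹(0.8) = 0.842, giving δ = 3.083.
(The Φ(−δ − z_{α/2}) term is vanishingly small for δ > 0 and is dropped in the standard sample-size formula.)
δ = d·√(n/2) ⇒ n = 2(δ/d)² = 2 × (3.083 / 0.9147)² = 22.72.
Rounding up, n = 23 per group.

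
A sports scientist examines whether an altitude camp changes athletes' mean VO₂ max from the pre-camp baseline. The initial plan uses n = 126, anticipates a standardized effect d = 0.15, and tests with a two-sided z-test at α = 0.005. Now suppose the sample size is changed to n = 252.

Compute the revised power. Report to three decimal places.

Power ≈ 0.335

With n = 252: δ = d·√n = 0.15 × √252 = 2.3812. Critical value z_{0.0025} = 2.807.
Revised power = Φ(δ − 2.807) + Φ(−δ − 2.807) = Φ(-0.426) + Φ(-5.188) = 0.3351 + 0.0000 = 0.3351.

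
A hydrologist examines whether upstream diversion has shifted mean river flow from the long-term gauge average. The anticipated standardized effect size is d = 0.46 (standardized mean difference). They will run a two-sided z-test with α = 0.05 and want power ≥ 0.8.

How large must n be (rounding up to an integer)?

n = 38

Set Φ(δ − 1.960) = 0.8; then δ − 1.960 = Φ⁻¹(0.8) = 0.842, giving δ = 2.802.
(The Φ(−δ − z_{α/2}) term is vanishingly small for δ > 0 and is dropped in the standard sample-size formula.)
δ = d·√n ⇒ n = (δ/d)² = (2.802 / 0.46)² = 37.09.
Round up to the next whole unit.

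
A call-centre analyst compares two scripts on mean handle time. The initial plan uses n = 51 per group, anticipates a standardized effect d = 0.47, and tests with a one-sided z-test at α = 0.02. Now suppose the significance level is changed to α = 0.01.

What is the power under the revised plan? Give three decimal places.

Power ≈ 0.519

δ = d·√(n/2) = 0.47 × √(51/2) = 2.3734 (unchanged). New critical value: z_{0.01} = 2.326.
Revised power = Φ(δ − 2.326) = Φ(0.047) = 0.5188.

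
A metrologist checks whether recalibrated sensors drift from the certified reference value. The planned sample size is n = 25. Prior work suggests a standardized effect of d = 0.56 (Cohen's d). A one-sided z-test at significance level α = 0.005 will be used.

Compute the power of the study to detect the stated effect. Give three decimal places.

Noncentrality parameter: δ = d·√n = 0.56 × √25 = 2.8000
Critical value for a one-sided test at α = 0.005: z_α = 2.576.
Power = Φ(δ − 2.576) = Φ(0.224) = 0.5887.

Power ≈ 0.589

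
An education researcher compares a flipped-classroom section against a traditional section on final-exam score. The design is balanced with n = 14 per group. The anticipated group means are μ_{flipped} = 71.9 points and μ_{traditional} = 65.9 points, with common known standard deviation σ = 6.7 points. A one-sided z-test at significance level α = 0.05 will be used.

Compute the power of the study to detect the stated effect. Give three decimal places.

Standardized effect: d = |μ_{flipped} − μ_{traditional}| / σ = |71.9 − 65.9| / 6.7 = 0.8955
Noncentrality parameter: δ = d·√(n/2) = 0.8955 × √(14/2) = 2.3693
One-sided α = 0.05 → critical value z_{0.05} = 1.645.
Power = P(Z > 1.645 − δ) = Φ(0.724) = 0.7656.

Power ≈ 0.766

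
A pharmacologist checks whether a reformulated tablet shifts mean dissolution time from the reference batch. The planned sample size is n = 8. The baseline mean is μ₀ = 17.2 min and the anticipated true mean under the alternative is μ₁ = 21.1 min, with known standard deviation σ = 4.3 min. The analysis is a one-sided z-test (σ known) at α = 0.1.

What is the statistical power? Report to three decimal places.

Standardized effect: d = |μ₁ − μ₀| / σ = |21.1 − 17.2| / 4.3 = 0.9070
Noncentrality parameter: δ = d·√n = 0.9070 × √8 = 2.5653
One-sided α = 0.1 → critical value z_{0.1} = 1.282.
Power = Φ(δ − 1.282) = Φ(1.284) = 0.9004.

Power ≈ 0.900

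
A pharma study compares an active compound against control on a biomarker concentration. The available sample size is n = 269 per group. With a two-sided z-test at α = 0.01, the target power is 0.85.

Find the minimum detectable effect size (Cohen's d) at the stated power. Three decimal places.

Required noncentrality: δ = z_{0.005} + z_{0.15} = 2.576 + 1.036 = 3.612.
(The second rejection-region term Φ(−δ − z_{α/2}) is negligible and dropped.)
δ = d·√(n/2) ⇒ d = δ/√(n/2) = 3.612/√(269/2) = 0.3115.

d ≈ 0.311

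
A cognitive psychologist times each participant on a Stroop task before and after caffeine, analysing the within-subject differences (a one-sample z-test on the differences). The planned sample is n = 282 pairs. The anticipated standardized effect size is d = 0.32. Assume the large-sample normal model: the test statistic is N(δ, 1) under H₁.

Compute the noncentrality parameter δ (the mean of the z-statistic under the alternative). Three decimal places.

δ ≈ 5.374

The noncentrality parameter scales effect size by the design's sample-size factor: δ = d·√n = 0.32 × √282 = 5.3737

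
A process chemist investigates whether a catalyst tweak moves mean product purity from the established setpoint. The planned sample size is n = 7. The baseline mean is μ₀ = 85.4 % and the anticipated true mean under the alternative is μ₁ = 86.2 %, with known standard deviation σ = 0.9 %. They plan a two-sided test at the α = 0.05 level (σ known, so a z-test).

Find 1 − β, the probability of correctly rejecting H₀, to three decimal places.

Power ≈ 0.652

Standardized effect: d = |μ₁ − μ₀| / σ = |86.2 − 85.4| / 0.9 = 0.8889
Noncentrality parameter: δ = d·√n = 0.8889 × √7 = 2.3518
Critical value for a two-sided test at α = 0.05: z_{α/2} = 1.960.
Power = Φ(δ − 1.960) + Φ(−δ − 1.960) = Φ(0.392) + Φ(-4.312) = 0.6524 + 0.0000 = 0.6524.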